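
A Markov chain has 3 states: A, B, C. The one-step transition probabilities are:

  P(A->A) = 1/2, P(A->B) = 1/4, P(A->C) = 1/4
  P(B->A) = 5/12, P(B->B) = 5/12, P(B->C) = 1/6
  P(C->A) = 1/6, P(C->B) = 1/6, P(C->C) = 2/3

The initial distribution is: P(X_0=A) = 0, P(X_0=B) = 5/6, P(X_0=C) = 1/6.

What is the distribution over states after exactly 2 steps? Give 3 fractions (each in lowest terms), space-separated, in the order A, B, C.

Propagating the distribution step by step (d_{t+1} = d_t * P):
d_0 = (A=0, B=5/6, C=1/6)
  d_1[A] = 0*1/2 + 5/6*5/12 + 1/6*1/6 = 3/8
  d_1[B] = 0*1/4 + 5/6*5/12 + 1/6*1/6 = 3/8
  d_1[C] = 0*1/4 + 5/6*1/6 + 1/6*2/3 = 1/4
d_1 = (A=3/8, B=3/8, C=1/4)
  d_2[A] = 3/8*1/2 + 3/8*5/12 + 1/4*1/6 = 37/96
  d_2[B] = 3/8*1/4 + 3/8*5/12 + 1/4*1/6 = 7/24
  d_2[C] = 3/8*1/4 + 3/8*1/6 + 1/4*2/3 = 31/96
d_2 = (A=37/96, B=7/24, C=31/96)

Answer: 37/96 7/24 31/96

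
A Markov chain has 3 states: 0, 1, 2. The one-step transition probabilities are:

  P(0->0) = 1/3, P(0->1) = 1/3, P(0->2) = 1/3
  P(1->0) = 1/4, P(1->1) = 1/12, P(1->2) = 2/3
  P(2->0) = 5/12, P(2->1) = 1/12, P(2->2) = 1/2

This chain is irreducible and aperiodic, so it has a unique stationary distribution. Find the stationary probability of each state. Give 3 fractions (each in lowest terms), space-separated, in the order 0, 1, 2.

The stationary distribution satisfies pi = pi * P, i.e.:
  pi_0 = 1/3*pi_0 + 1/4*pi_1 + 5/12*pi_2
  pi_1 = 1/3*pi_0 + 1/12*pi_1 + 1/12*pi_2
  pi_2 = 1/3*pi_0 + 2/3*pi_1 + 1/2*pi_2
with normalization: pi_0 + pi_1 + pi_2 = 1.

Using the first 2 balance equations plus normalization, the linear system A*pi = b is:
  [-2/3, 1/4, 5/12] . pi = 0
  [1/3, -11/12, 1/12] . pi = 0
  [1, 1, 1] . pi = 1

Solving yields:
  pi_0 = 29/81
  pi_1 = 14/81
  pi_2 = 38/81

Verification (pi * P):
  29/81*1/3 + 14/81*1/4 + 38/81*5/12 = 29/81 = pi_0  (ok)
  29/81*1/3 + 14/81*1/12 + 38/81*1/12 = 14/81 = pi_1  (ok)
  29/81*1/3 + 14/81*2/3 + 38/81*1/2 = 38/81 = pi_2  (ok)

Answer: 29/81 14/81 38/81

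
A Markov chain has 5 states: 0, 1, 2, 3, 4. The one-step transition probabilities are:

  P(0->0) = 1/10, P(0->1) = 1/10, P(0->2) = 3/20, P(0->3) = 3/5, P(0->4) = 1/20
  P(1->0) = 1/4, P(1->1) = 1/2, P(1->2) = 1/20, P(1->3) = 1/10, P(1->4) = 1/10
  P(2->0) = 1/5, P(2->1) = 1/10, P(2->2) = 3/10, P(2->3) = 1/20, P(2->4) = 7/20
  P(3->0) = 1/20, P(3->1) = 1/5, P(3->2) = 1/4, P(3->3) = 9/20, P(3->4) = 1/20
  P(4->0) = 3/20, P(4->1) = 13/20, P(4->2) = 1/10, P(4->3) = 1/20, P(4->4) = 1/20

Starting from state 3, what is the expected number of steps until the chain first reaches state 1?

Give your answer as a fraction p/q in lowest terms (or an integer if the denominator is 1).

Let h_i = expected steps to first reach 1 from state i.
Boundary: h_1 = 0.
First-step equations for the other states:
  h_0 = 1 + 1/10*h_0 + 1/10*h_1 + 3/20*h_2 + 3/5*h_3 + 1/20*h_4
  h_2 = 1 + 1/5*h_0 + 1/10*h_1 + 3/10*h_2 + 1/20*h_3 + 7/20*h_4
  h_3 = 1 + 1/20*h_0 + 1/5*h_1 + 1/4*h_2 + 9/20*h_3 + 1/20*h_4
  h_4 = 1 + 3/20*h_0 + 13/20*h_1 + 1/10*h_2 + 1/20*h_3 + 1/20*h_4

Substituting h_1 = 0 and rearranging gives the linear system (I - Q) h = 1:
  [9/10, -3/20, -3/5, -1/20] . (h_0, h_2, h_3, h_4) = 1
  [-1/5, 7/10, -1/20, -7/20] . (h_0, h_2, h_3, h_4) = 1
  [-1/20, -1/4, 11/20, -1/20] . (h_0, h_2, h_3, h_4) = 1
  [-3/20, -1/10, -1/20, 19/20] . (h_0, h_2, h_3, h_4) = 1

Solving yields:
  h_0 = 170600/33977
  h_2 = 151680/33977
  h_3 = 154120/33977
  h_4 = 86780/33977

Starting state is 3, so the expected hitting time is h_3 = 154120/33977.

Answer: 154120/33977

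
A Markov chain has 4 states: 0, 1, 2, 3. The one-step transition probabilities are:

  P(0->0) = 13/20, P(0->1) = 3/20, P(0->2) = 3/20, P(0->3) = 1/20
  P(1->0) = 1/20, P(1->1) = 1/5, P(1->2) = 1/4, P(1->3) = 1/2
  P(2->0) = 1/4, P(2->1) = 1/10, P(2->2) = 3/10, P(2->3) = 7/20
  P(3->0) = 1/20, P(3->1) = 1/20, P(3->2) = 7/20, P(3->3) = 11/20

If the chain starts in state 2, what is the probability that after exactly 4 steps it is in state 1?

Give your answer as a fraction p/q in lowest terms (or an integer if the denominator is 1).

Answer: 8449/80000

Derivation:
Computing P^4 by repeated multiplication:
P^1 =
  0: [13/20, 3/20, 3/20, 1/20]
  1: [1/20, 1/5, 1/4, 1/2]
  2: [1/4, 1/10, 3/10, 7/20]
  3: [1/20, 1/20, 7/20, 11/20]
P^2 =
  0: [47/100, 29/200, 79/400, 3/16]
  1: [13/100, 39/400, 123/400, 93/200]
  2: [13/50, 21/200, 11/40, 9/25]
  3: [3/20, 2/25, 127/400, 181/400]
P^3 =
  0: [743/2000, 1029/8000, 1853/8000, 1073/4000]
  1: [379/2000, 93/1000, 2391/8000, 3349/8000]
  2: [261/1000, 211/2000, 219/800, 1439/4000]
  3: [407/2000, 743/8000, 2369/8000, 163/400]
P^4 =
  0: [12769/40000, 4721/40000, 40201/160000, 49839/160000]
  1: [8939/40000, 3131/32000, 46057/160000, 15633/40000]
  2: [5227/20000, 8449/80000, 4377/16000, 14379/40000]
  3: [9253/40000, 7927/80000, 45633/160000, 61501/160000]

(P^4)[2 -> 1] = 8449/80000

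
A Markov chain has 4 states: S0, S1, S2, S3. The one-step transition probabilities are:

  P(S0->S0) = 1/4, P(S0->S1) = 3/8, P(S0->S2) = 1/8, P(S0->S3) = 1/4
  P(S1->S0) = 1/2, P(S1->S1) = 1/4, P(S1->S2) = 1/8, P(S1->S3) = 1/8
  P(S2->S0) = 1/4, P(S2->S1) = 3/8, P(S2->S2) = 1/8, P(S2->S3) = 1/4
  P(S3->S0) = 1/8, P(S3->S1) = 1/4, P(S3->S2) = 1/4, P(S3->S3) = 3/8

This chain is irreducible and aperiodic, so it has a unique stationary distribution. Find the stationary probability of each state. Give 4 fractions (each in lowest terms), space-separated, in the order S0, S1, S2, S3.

The stationary distribution satisfies pi = pi * P, i.e.:
  pi_S0 = 1/4*pi_S0 + 1/2*pi_S1 + 1/4*pi_S2 + 1/8*pi_S3
  pi_S1 = 3/8*pi_S0 + 1/4*pi_S1 + 3/8*pi_S2 + 1/4*pi_S3
  pi_S2 = 1/8*pi_S0 + 1/8*pi_S1 + 1/8*pi_S2 + 1/4*pi_S3
  pi_S3 = 1/4*pi_S0 + 1/8*pi_S1 + 1/4*pi_S2 + 3/8*pi_S3
with normalization: pi_S0 + pi_S1 + pi_S2 + pi_S3 = 1.

Using the first 3 balance equations plus normalization, the linear system A*pi = b is:
  [-3/4, 1/2, 1/4, 1/8] . pi = 0
  [3/8, -3/4, 3/8, 1/4] . pi = 0
  [1/8, 1/8, -7/8, 1/4] . pi = 0
  [1, 1, 1, 1] . pi = 1

Solving yields:
  pi_S0 = 147/496
  pi_S1 = 19/62
  pi_S2 = 77/496
  pi_S3 = 15/62

Verification (pi * P):
  147/496*1/4 + 19/62*1/2 + 77/496*1/4 + 15/62*1/8 = 147/496 = pi_S0  (ok)
  147/496*3/8 + 19/62*1/4 + 77/496*3/8 + 15/62*1/4 = 19/62 = pi_S1  (ok)
  147/496*1/8 + 19/62*1/8 + 77/496*1/8 + 15/62*1/4 = 77/496 = pi_S2  (ok)
  147/496*1/4 + 19/62*1/8 + 77/496*1/4 + 15/62*3/8 = 15/62 = pi_S3  (ok)

Answer: 147/496 19/62 77/496 15/62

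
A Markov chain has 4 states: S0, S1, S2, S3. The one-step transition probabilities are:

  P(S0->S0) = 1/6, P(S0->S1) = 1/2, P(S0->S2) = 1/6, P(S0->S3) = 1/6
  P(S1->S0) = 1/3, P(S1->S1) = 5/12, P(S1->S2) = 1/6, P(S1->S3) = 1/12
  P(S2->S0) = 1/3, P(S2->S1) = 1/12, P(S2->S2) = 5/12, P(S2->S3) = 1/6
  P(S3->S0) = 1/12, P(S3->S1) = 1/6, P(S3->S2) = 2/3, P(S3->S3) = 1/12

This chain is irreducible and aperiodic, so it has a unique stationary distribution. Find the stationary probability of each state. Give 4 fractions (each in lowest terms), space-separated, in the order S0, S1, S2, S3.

Answer: 25/97 88/291 30/97 38/291

Derivation:
The stationary distribution satisfies pi = pi * P, i.e.:
  pi_S0 = 1/6*pi_S0 + 1/3*pi_S1 + 1/3*pi_S2 + 1/12*pi_S3
  pi_S1 = 1/2*pi_S0 + 5/12*pi_S1 + 1/12*pi_S2 + 1/6*pi_S3
  pi_S2 = 1/6*pi_S0 + 1/6*pi_S1 + 5/12*pi_S2 + 2/3*pi_S3
  pi_S3 = 1/6*pi_S0 + 1/12*pi_S1 + 1/6*pi_S2 + 1/12*pi_S3
with normalization: pi_S0 + pi_S1 + pi_S2 + pi_S3 = 1.

Using the first 3 balance equations plus normalization, the linear system A*pi = b is:
  [-5/6, 1/3, 1/3, 1/12] . pi = 0
  [1/2, -7/12, 1/12, 1/6] . pi = 0
  [1/6, 1/6, -7/12, 2/3] . pi = 0
  [1, 1, 1, 1] . pi = 1

Solving yields:
  pi_S0 = 25/97
  pi_S1 = 88/291
  pi_S2 = 30/97
  pi_S3 = 38/291

Verification (pi * P):
  25/97*1/6 + 88/291*1/3 + 30/97*1/3 + 38/291*1/12 = 25/97 = pi_S0  (ok)
  25/97*1/2 + 88/291*5/12 + 30/97*1/12 + 38/291*1/6 = 88/291 = pi_S1  (ok)
  25/97*1/6 + 88/291*1/6 + 30/97*5/12 + 38/291*2/3 = 30/97 = pi_S2  (ok)
  25/97*1/6 + 88/291*1/12 + 30/97*1/6 + 38/291*1/12 = 38/291 = pi_S3  (ok)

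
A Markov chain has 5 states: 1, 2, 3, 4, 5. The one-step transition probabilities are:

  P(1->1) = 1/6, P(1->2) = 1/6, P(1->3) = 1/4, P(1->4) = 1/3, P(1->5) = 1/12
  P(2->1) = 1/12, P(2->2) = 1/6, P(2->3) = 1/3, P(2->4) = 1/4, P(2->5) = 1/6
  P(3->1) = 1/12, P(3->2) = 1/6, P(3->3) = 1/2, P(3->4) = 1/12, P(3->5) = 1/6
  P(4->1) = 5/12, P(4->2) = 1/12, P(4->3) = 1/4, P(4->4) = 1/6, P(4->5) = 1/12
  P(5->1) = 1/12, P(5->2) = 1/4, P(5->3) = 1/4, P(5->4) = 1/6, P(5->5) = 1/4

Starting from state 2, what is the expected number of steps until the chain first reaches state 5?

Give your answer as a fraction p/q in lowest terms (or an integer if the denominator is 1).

Answer: 544/75

Derivation:
Let h_i = expected steps to first reach 5 from state i.
Boundary: h_5 = 0.
First-step equations for the other states:
  h_1 = 1 + 1/6*h_1 + 1/6*h_2 + 1/4*h_3 + 1/3*h_4 + 1/12*h_5
  h_2 = 1 + 1/12*h_1 + 1/6*h_2 + 1/3*h_3 + 1/4*h_4 + 1/6*h_5
  h_3 = 1 + 1/12*h_1 + 1/6*h_2 + 1/2*h_3 + 1/12*h_4 + 1/6*h_5
  h_4 = 1 + 5/12*h_1 + 1/12*h_2 + 1/4*h_3 + 1/6*h_4 + 1/12*h_5

Substituting h_5 = 0 and rearranging gives the linear system (I - Q) h = 1:
  [5/6, -1/6, -1/4, -1/3] . (h_1, h_2, h_3, h_4) = 1
  [-1/12, 5/6, -1/3, -1/4] . (h_1, h_2, h_3, h_4) = 1
  [-1/12, -1/6, 1/2, -1/12] . (h_1, h_2, h_3, h_4) = 1
  [-5/12, -1/12, -1/4, 5/6] . (h_1, h_2, h_3, h_4) = 1

Solving yields:
  h_1 = 8
  h_2 = 544/75
  h_3 = 532/75
  h_4 = 604/75

Starting state is 2, so the expected hitting time is h_2 = 544/75.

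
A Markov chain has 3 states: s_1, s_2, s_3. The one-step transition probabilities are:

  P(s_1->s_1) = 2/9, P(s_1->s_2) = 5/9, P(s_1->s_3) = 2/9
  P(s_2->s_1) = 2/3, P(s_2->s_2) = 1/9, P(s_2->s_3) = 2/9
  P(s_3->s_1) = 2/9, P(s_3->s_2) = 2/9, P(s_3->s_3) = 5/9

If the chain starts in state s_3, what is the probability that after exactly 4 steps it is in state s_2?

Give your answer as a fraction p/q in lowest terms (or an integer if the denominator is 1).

Computing P^4 by repeated multiplication:
P^1 =
  s_1: [2/9, 5/9, 2/9]
  s_2: [2/3, 1/9, 2/9]
  s_3: [2/9, 2/9, 5/9]
P^2 =
  s_1: [38/81, 19/81, 8/27]
  s_2: [22/81, 35/81, 8/27]
  s_3: [26/81, 22/81, 11/27]
P^3 =
  s_1: [238/729, 257/729, 26/81]
  s_2: [302/729, 193/729, 26/81]
  s_3: [250/729, 218/729, 29/81]
P^4 =
  s_1: [2486/6561, 1915/6561, 80/243]
  s_2: [2230/6561, 2171/6561, 80/243]
  s_3: [2330/6561, 1990/6561, 83/243]

(P^4)[s_3 -> s_2] = 1990/6561

Answer: 1990/6561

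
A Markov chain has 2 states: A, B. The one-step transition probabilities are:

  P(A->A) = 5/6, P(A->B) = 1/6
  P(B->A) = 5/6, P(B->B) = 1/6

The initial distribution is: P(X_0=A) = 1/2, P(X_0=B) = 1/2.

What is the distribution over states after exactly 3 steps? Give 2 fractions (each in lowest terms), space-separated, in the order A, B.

Answer: 5/6 1/6

Derivation:
Propagating the distribution step by step (d_{t+1} = d_t * P):
d_0 = (A=1/2, B=1/2)
  d_1[A] = 1/2*5/6 + 1/2*5/6 = 5/6
  d_1[B] = 1/2*1/6 + 1/2*1/6 = 1/6
d_1 = (A=5/6, B=1/6)
  d_2[A] = 5/6*5/6 + 1/6*5/6 = 5/6
  d_2[B] = 5/6*1/6 + 1/6*1/6 = 1/6
d_2 = (A=5/6, B=1/6)
  d_3[A] = 5/6*5/6 + 1/6*5/6 = 5/6
  d_3[B] = 5/6*1/6 + 1/6*1/6 = 1/6
d_3 = (A=5/6, B=1/6)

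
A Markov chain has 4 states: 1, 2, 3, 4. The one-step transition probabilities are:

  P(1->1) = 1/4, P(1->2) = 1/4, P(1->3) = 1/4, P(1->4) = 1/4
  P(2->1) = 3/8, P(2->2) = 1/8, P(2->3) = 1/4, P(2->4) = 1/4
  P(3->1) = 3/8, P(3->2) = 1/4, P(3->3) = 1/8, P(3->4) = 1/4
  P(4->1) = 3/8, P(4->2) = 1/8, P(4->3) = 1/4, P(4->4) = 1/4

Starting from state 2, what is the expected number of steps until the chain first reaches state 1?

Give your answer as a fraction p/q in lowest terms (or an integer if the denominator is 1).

Answer: 8/3

Derivation:
Let h_i = expected steps to first reach 1 from state i.
Boundary: h_1 = 0.
First-step equations for the other states:
  h_2 = 1 + 3/8*h_1 + 1/8*h_2 + 1/4*h_3 + 1/4*h_4
  h_3 = 1 + 3/8*h_1 + 1/4*h_2 + 1/8*h_3 + 1/4*h_4
  h_4 = 1 + 3/8*h_1 + 1/8*h_2 + 1/4*h_3 + 1/4*h_4

Substituting h_1 = 0 and rearranging gives the linear system (I - Q) h = 1:
  [7/8, -1/4, -1/4] . (h_2, h_3, h_4) = 1
  [-1/4, 7/8, -1/4] . (h_2, h_3, h_4) = 1
  [-1/8, -1/4, 3/4] . (h_2, h_3, h_4) = 1

Solving yields:
  h_2 = 8/3
  h_3 = 8/3
  h_4 = 8/3

Starting state is 2, so the expected hitting time is h_2 = 8/3.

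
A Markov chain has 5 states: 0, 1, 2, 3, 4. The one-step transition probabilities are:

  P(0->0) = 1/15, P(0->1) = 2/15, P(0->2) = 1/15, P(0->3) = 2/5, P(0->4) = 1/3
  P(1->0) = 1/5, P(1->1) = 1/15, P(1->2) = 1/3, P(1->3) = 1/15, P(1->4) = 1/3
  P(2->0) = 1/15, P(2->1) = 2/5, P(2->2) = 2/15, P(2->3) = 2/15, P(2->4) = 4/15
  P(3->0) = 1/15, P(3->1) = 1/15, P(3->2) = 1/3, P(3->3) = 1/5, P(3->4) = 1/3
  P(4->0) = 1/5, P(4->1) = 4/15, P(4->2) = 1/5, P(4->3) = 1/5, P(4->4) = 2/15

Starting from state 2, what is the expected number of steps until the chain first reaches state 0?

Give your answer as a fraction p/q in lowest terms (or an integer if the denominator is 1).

Answer: 35145/4667

Derivation:
Let h_i = expected steps to first reach 0 from state i.
Boundary: h_0 = 0.
First-step equations for the other states:
  h_1 = 1 + 1/5*h_0 + 1/15*h_1 + 1/3*h_2 + 1/15*h_3 + 1/3*h_4
  h_2 = 1 + 1/15*h_0 + 2/5*h_1 + 2/15*h_2 + 2/15*h_3 + 4/15*h_4
  h_3 = 1 + 1/15*h_0 + 1/15*h_1 + 1/3*h_2 + 1/5*h_3 + 1/3*h_4
  h_4 = 1 + 1/5*h_0 + 4/15*h_1 + 1/5*h_2 + 1/5*h_3 + 2/15*h_4

Substituting h_0 = 0 and rearranging gives the linear system (I - Q) h = 1:
  [14/15, -1/3, -1/15, -1/3] . (h_1, h_2, h_3, h_4) = 1
  [-2/5, 13/15, -2/15, -4/15] . (h_1, h_2, h_3, h_4) = 1
  [-1/15, -1/3, 4/5, -1/3] . (h_1, h_2, h_3, h_4) = 1
  [-4/15, -1/5, -1/5, 13/15] . (h_1, h_2, h_3, h_4) = 1

Solving yields:
  h_1 = 2415/359
  h_2 = 35145/4667
  h_3 = 36225/4667
  h_4 = 31515/4667

Starting state is 2, so the expected hitting time is h_2 = 35145/4667.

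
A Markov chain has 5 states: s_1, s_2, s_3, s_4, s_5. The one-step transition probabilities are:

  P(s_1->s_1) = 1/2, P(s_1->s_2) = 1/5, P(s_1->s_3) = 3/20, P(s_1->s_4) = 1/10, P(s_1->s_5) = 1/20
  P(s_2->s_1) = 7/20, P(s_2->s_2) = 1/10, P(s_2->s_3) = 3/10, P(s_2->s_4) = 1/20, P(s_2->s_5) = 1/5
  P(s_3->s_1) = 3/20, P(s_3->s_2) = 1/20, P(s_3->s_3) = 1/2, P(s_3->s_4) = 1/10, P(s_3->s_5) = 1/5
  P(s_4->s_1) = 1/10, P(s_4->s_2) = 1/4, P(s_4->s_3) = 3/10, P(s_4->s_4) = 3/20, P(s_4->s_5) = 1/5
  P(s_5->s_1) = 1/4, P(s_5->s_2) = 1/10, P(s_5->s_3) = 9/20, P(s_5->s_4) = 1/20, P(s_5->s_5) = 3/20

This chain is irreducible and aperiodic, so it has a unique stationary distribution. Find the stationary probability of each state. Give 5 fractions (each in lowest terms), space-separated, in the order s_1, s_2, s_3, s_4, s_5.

The stationary distribution satisfies pi = pi * P, i.e.:
  pi_s_1 = 1/2*pi_s_1 + 7/20*pi_s_2 + 3/20*pi_s_3 + 1/10*pi_s_4 + 1/4*pi_s_5
  pi_s_2 = 1/5*pi_s_1 + 1/10*pi_s_2 + 1/20*pi_s_3 + 1/4*pi_s_4 + 1/10*pi_s_5
  pi_s_3 = 3/20*pi_s_1 + 3/10*pi_s_2 + 1/2*pi_s_3 + 3/10*pi_s_4 + 9/20*pi_s_5
  pi_s_4 = 1/10*pi_s_1 + 1/20*pi_s_2 + 1/10*pi_s_3 + 3/20*pi_s_4 + 1/20*pi_s_5
  pi_s_5 = 1/20*pi_s_1 + 1/5*pi_s_2 + 1/5*pi_s_3 + 1/5*pi_s_4 + 3/20*pi_s_5
with normalization: pi_s_1 + pi_s_2 + pi_s_3 + pi_s_4 + pi_s_5 = 1.

Using the first 4 balance equations plus normalization, the linear system A*pi = b is:
  [-1/2, 7/20, 3/20, 1/10, 1/4] . pi = 0
  [1/5, -9/10, 1/20, 1/4, 1/10] . pi = 0
  [3/20, 3/10, -1/2, 3/10, 9/20] . pi = 0
  [1/10, 1/20, 1/10, -17/20, 1/20] . pi = 0
  [1, 1, 1, 1, 1] . pi = 1

Solving yields:
  pi_s_1 = 4621/16204
  pi_s_2 = 505/4051
  pi_s_3 = 5665/16204
  pi_s_4 = 4415/48612
  pi_s_5 = 7279/48612

Verification (pi * P):
  4621/16204*1/2 + 505/4051*7/20 + 5665/16204*3/20 + 4415/48612*1/10 + 7279/48612*1/4 = 4621/16204 = pi_s_1  (ok)
  4621/16204*1/5 + 505/4051*1/10 + 5665/16204*1/20 + 4415/48612*1/4 + 7279/48612*1/10 = 505/4051 = pi_s_2  (ok)
  4621/16204*3/20 + 505/4051*3/10 + 5665/16204*1/2 + 4415/48612*3/10 + 7279/48612*9/20 = 5665/16204 = pi_s_3  (ok)
  4621/16204*1/10 + 505/4051*1/20 + 5665/16204*1/10 + 4415/48612*3/20 + 7279/48612*1/20 = 4415/48612 = pi_s_4  (ok)
  4621/16204*1/20 + 505/4051*1/5 + 5665/16204*1/5 + 4415/48612*1/5 + 7279/48612*3/20 = 7279/48612 = pi_s_5  (ok)

Answer: 4621/16204 505/4051 5665/16204 4415/48612 7279/48612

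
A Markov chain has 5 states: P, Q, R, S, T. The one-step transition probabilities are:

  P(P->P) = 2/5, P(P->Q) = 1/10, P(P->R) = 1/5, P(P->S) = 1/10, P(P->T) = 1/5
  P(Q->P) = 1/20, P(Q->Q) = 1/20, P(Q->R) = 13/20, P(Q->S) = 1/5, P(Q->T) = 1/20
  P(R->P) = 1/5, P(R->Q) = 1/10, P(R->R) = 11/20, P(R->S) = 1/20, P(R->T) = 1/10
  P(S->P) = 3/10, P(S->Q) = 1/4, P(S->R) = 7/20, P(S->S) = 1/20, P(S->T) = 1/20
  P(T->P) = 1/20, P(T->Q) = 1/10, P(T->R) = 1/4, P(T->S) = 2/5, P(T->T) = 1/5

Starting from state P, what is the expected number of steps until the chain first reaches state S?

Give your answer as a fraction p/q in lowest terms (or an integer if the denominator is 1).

Answer: 55020/7397

Derivation:
Let h_i = expected steps to first reach S from state i.
Boundary: h_S = 0.
First-step equations for the other states:
  h_P = 1 + 2/5*h_P + 1/10*h_Q + 1/5*h_R + 1/10*h_S + 1/5*h_T
  h_Q = 1 + 1/20*h_P + 1/20*h_Q + 13/20*h_R + 1/5*h_S + 1/20*h_T
  h_R = 1 + 1/5*h_P + 1/10*h_Q + 11/20*h_R + 1/20*h_S + 1/10*h_T
  h_T = 1 + 1/20*h_P + 1/10*h_Q + 1/4*h_R + 2/5*h_S + 1/5*h_T

Substituting h_S = 0 and rearranging gives the linear system (I - Q) h = 1:
  [3/5, -1/10, -1/5, -1/5] . (h_P, h_Q, h_R, h_T) = 1
  [-1/20, 19/20, -13/20, -1/20] . (h_P, h_Q, h_R, h_T) = 1
  [-1/5, -1/10, 9/20, -1/10] . (h_P, h_Q, h_R, h_T) = 1
  [-1/20, -1/10, -1/4, 4/5] . (h_P, h_Q, h_R, h_T) = 1

Solving yields:
  h_P = 55020/7397
  h_Q = 54970/7397
  h_R = 61740/7397
  h_T = 38850/7397

Starting state is P, so the expected hitting time is h_P = 55020/7397.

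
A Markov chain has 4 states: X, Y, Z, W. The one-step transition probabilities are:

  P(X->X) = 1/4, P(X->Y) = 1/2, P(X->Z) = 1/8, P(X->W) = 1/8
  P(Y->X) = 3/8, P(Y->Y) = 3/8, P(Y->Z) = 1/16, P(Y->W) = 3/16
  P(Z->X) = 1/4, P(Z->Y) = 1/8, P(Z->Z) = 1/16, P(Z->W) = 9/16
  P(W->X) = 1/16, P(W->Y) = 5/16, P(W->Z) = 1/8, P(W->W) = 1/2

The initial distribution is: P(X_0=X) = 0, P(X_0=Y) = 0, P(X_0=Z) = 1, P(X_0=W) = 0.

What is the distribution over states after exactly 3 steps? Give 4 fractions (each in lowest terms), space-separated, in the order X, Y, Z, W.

Answer: 921/4096 1407/4096 49/512 43/128

Derivation:
Propagating the distribution step by step (d_{t+1} = d_t * P):
d_0 = (X=0, Y=0, Z=1, W=0)
  d_1[X] = 0*1/4 + 0*3/8 + 1*1/4 + 0*1/16 = 1/4
  d_1[Y] = 0*1/2 + 0*3/8 + 1*1/8 + 0*5/16 = 1/8
  d_1[Z] = 0*1/8 + 0*1/16 + 1*1/16 + 0*1/8 = 1/16
  d_1[W] = 0*1/8 + 0*3/16 + 1*9/16 + 0*1/2 = 9/16
d_1 = (X=1/4, Y=1/8, Z=1/16, W=9/16)
  d_2[X] = 1/4*1/4 + 1/8*3/8 + 1/16*1/4 + 9/16*1/16 = 41/256
  d_2[Y] = 1/4*1/2 + 1/8*3/8 + 1/16*1/8 + 9/16*5/16 = 91/256
  d_2[Z] = 1/4*1/8 + 1/8*1/16 + 1/16*1/16 + 9/16*1/8 = 29/256
  d_2[W] = 1/4*1/8 + 1/8*3/16 + 1/16*9/16 + 9/16*1/2 = 95/256
d_2 = (X=41/256, Y=91/256, Z=29/256, W=95/256)
  d_3[X] = 41/256*1/4 + 91/256*3/8 + 29/256*1/4 + 95/256*1/16 = 921/4096
  d_3[Y] = 41/256*1/2 + 91/256*3/8 + 29/256*1/8 + 95/256*5/16 = 1407/4096
  d_3[Z] = 41/256*1/8 + 91/256*1/16 + 29/256*1/16 + 95/256*1/8 = 49/512
  d_3[W] = 41/256*1/8 + 91/256*3/16 + 29/256*9/16 + 95/256*1/2 = 43/128
d_3 = (X=921/4096, Y=1407/4096, Z=49/512, W=43/128)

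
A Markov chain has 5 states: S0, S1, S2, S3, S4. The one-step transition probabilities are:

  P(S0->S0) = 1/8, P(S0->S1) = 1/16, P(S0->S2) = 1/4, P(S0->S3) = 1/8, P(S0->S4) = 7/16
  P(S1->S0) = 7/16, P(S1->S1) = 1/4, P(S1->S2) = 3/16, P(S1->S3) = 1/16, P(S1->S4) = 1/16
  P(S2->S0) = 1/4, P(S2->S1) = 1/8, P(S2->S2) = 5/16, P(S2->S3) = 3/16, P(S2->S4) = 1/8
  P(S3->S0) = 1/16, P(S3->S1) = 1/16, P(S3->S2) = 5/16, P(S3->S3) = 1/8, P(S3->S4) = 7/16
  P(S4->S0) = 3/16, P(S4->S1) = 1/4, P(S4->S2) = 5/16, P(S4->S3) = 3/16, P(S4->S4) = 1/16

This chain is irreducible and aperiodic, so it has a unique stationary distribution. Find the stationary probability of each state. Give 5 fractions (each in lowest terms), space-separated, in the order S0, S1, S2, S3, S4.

Answer: 7788/36991 10943/73982 10389/36991 5426/36991 223/1042

Derivation:
The stationary distribution satisfies pi = pi * P, i.e.:
  pi_S0 = 1/8*pi_S0 + 7/16*pi_S1 + 1/4*pi_S2 + 1/16*pi_S3 + 3/16*pi_S4
  pi_S1 = 1/16*pi_S0 + 1/4*pi_S1 + 1/8*pi_S2 + 1/16*pi_S3 + 1/4*pi_S4
  pi_S2 = 1/4*pi_S0 + 3/16*pi_S1 + 5/16*pi_S2 + 5/16*pi_S3 + 5/16*pi_S4
  pi_S3 = 1/8*pi_S0 + 1/16*pi_S1 + 3/16*pi_S2 + 1/8*pi_S3 + 3/16*pi_S4
  pi_S4 = 7/16*pi_S0 + 1/16*pi_S1 + 1/8*pi_S2 + 7/16*pi_S3 + 1/16*pi_S4
with normalization: pi_S0 + pi_S1 + pi_S2 + pi_S3 + pi_S4 = 1.

Using the first 4 balance equations plus normalization, the linear system A*pi = b is:
  [-7/8, 7/16, 1/4, 1/16, 3/16] . pi = 0
  [1/16, -3/4, 1/8, 1/16, 1/4] . pi = 0
  [1/4, 3/16, -11/16, 5/16, 5/16] . pi = 0
  [1/8, 1/16, 3/16, -7/8, 3/16] . pi = 0
  [1, 1, 1, 1, 1] . pi = 1

Solving yields:
  pi_S0 = 7788/36991
  pi_S1 = 10943/73982
  pi_S2 = 10389/36991
  pi_S3 = 5426/36991
  pi_S4 = 223/1042

Verification (pi * P):
  7788/36991*1/8 + 10943/73982*7/16 + 10389/36991*1/4 + 5426/36991*1/16 + 223/1042*3/16 = 7788/36991 = pi_S0  (ok)
  7788/36991*1/16 + 10943/73982*1/4 + 10389/36991*1/8 + 5426/36991*1/16 + 223/1042*1/4 = 10943/73982 = pi_S1  (ok)
  7788/36991*1/4 + 10943/73982*3/16 + 10389/36991*5/16 + 5426/36991*5/16 + 223/1042*5/16 = 10389/36991 = pi_S2  (ok)
  7788/36991*1/8 + 10943/73982*1/16 + 10389/36991*3/16 + 5426/36991*1/8 + 223/1042*3/16 = 5426/36991 = pi_S3  (ok)
  7788/36991*7/16 + 10943/73982*1/16 + 10389/36991*1/8 + 5426/36991*7/16 + 223/1042*1/16 = 223/1042 = pi_S4  (ok)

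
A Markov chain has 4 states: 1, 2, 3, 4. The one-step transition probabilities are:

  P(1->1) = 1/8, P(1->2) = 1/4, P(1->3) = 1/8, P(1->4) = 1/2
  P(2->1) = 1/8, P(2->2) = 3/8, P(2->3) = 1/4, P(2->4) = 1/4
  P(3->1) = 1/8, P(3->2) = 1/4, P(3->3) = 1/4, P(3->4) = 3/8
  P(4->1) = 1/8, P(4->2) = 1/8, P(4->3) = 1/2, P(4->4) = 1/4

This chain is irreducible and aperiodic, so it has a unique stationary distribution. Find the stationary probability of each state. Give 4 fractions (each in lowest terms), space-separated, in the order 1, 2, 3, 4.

The stationary distribution satisfies pi = pi * P, i.e.:
  pi_1 = 1/8*pi_1 + 1/8*pi_2 + 1/8*pi_3 + 1/8*pi_4
  pi_2 = 1/4*pi_1 + 3/8*pi_2 + 1/4*pi_3 + 1/8*pi_4
  pi_3 = 1/8*pi_1 + 1/4*pi_2 + 1/4*pi_3 + 1/2*pi_4
  pi_4 = 1/2*pi_1 + 1/4*pi_2 + 3/8*pi_3 + 1/4*pi_4
with normalization: pi_1 + pi_2 + pi_3 + pi_4 = 1.

Using the first 3 balance equations plus normalization, the linear system A*pi = b is:
  [-7/8, 1/8, 1/8, 1/8] . pi = 0
  [1/4, -5/8, 1/4, 1/8] . pi = 0
  [1/8, 1/4, -3/4, 1/2] . pi = 0
  [1, 1, 1, 1] . pi = 1

Solving yields:
  pi_1 = 1/8
  pi_2 = 119/496
  pi_3 = 39/124
  pi_4 = 159/496

Verification (pi * P):
  1/8*1/8 + 119/496*1/8 + 39/124*1/8 + 159/496*1/8 = 1/8 = pi_1  (ok)
  1/8*1/4 + 119/496*3/8 + 39/124*1/4 + 159/496*1/8 = 119/496 = pi_2  (ok)
  1/8*1/8 + 119/496*1/4 + 39/124*1/4 + 159/496*1/2 = 39/124 = pi_3  (ok)
  1/8*1/2 + 119/496*1/4 + 39/124*3/8 + 159/496*1/4 = 159/496 = pi_4  (ok)

Answer: 1/8 119/496 39/124 159/496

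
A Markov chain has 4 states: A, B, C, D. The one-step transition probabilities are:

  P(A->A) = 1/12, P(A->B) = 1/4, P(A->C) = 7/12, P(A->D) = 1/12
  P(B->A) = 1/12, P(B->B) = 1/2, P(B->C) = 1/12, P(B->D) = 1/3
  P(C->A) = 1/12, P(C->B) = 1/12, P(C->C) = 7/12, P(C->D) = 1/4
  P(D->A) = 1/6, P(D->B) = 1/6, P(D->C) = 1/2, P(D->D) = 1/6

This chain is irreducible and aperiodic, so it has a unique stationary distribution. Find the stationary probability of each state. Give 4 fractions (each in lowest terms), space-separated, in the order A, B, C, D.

Answer: 4/39 8/39 6/13 3/13

Derivation:
The stationary distribution satisfies pi = pi * P, i.e.:
  pi_A = 1/12*pi_A + 1/12*pi_B + 1/12*pi_C + 1/6*pi_D
  pi_B = 1/4*pi_A + 1/2*pi_B + 1/12*pi_C + 1/6*pi_D
  pi_C = 7/12*pi_A + 1/12*pi_B + 7/12*pi_C + 1/2*pi_D
  pi_D = 1/12*pi_A + 1/3*pi_B + 1/4*pi_C + 1/6*pi_D
with normalization: pi_A + pi_B + pi_C + pi_D = 1.

Using the first 3 balance equations plus normalization, the linear system A*pi = b is:
  [-11/12, 1/12, 1/12, 1/6] . pi = 0
  [1/4, -1/2, 1/12, 1/6] . pi = 0
  [7/12, 1/12, -5/12, 1/2] . pi = 0
  [1, 1, 1, 1] . pi = 1

Solving yields:
  pi_A = 4/39
  pi_B = 8/39
  pi_C = 6/13
  pi_D = 3/13

Verification (pi * P):
  4/39*1/12 + 8/39*1/12 + 6/13*1/12 + 3/13*1/6 = 4/39 = pi_A  (ok)
  4/39*1/4 + 8/39*1/2 + 6/13*1/12 + 3/13*1/6 = 8/39 = pi_B  (ok)
  4/39*7/12 + 8/39*1/12 + 6/13*7/12 + 3/13*1/2 = 6/13 = pi_C  (ok)
  4/39*1/12 + 8/39*1/3 + 6/13*1/4 + 3/13*1/6 = 3/13 = pi_D  (ok)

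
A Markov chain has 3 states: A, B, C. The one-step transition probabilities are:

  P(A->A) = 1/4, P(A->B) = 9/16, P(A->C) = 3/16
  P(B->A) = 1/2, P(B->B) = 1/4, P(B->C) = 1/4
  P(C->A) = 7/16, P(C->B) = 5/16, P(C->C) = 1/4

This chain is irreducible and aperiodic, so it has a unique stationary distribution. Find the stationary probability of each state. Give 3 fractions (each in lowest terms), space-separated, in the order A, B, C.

The stationary distribution satisfies pi = pi * P, i.e.:
  pi_A = 1/4*pi_A + 1/2*pi_B + 7/16*pi_C
  pi_B = 9/16*pi_A + 1/4*pi_B + 5/16*pi_C
  pi_C = 3/16*pi_A + 1/4*pi_B + 1/4*pi_C
with normalization: pi_A + pi_B + pi_C = 1.

Using the first 2 balance equations plus normalization, the linear system A*pi = b is:
  [-3/4, 1/2, 7/16] . pi = 0
  [9/16, -3/4, 5/16] . pi = 0
  [1, 1, 1] . pi = 1

Solving yields:
  pi_A = 124/319
  pi_B = 123/319
  pi_C = 72/319

Verification (pi * P):
  124/319*1/4 + 123/319*1/2 + 72/319*7/16 = 124/319 = pi_A  (ok)
  124/319*9/16 + 123/319*1/4 + 72/319*5/16 = 123/319 = pi_B  (ok)
  124/319*3/16 + 123/319*1/4 + 72/319*1/4 = 72/319 = pi_C  (ok)

Answer: 124/319 123/319 72/319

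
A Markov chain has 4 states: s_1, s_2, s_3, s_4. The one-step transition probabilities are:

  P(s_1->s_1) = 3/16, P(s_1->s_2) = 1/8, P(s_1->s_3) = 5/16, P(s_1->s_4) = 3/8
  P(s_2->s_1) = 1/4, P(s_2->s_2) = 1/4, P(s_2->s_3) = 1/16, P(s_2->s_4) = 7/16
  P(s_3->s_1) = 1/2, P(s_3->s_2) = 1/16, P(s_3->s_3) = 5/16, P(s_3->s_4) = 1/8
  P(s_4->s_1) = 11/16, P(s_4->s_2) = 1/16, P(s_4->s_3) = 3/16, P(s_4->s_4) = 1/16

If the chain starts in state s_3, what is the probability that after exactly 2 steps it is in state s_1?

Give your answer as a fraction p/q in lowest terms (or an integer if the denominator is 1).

Answer: 45/128

Derivation:
Computing P^2 by repeated multiplication:
P^1 =
  s_1: [3/16, 1/8, 5/16, 3/8]
  s_2: [1/4, 1/4, 1/16, 7/16]
  s_3: [1/2, 1/16, 5/16, 1/8]
  s_4: [11/16, 1/16, 3/16, 1/16]
P^2 =
  s_1: [123/256, 25/256, 15/64, 3/16]
  s_2: [113/256, 1/8, 25/128, 61/256]
  s_3: [45/128, 27/256, 9/32, 67/256]
  s_4: [9/32, 15/128, 37/128, 5/16]

(P^2)[s_3 -> s_1] = 45/128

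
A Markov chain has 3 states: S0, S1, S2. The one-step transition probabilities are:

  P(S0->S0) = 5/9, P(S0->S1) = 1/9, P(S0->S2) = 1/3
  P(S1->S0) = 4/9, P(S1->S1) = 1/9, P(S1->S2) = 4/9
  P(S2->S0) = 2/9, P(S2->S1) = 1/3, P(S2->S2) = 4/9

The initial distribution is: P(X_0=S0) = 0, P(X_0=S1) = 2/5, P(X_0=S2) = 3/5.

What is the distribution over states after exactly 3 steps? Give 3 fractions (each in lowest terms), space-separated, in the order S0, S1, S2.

Answer: 1442/3645 737/3645 1466/3645

Derivation:
Propagating the distribution step by step (d_{t+1} = d_t * P):
d_0 = (S0=0, S1=2/5, S2=3/5)
  d_1[S0] = 0*5/9 + 2/5*4/9 + 3/5*2/9 = 14/45
  d_1[S1] = 0*1/9 + 2/5*1/9 + 3/5*1/3 = 11/45
  d_1[S2] = 0*1/3 + 2/5*4/9 + 3/5*4/9 = 4/9
d_1 = (S0=14/45, S1=11/45, S2=4/9)
  d_2[S0] = 14/45*5/9 + 11/45*4/9 + 4/9*2/9 = 154/405
  d_2[S1] = 14/45*1/9 + 11/45*1/9 + 4/9*1/3 = 17/81
  d_2[S2] = 14/45*1/3 + 11/45*4/9 + 4/9*4/9 = 166/405
d_2 = (S0=154/405, S1=17/81, S2=166/405)
  d_3[S0] = 154/405*5/9 + 17/81*4/9 + 166/405*2/9 = 1442/3645
  d_3[S1] = 154/405*1/9 + 17/81*1/9 + 166/405*1/3 = 737/3645
  d_3[S2] = 154/405*1/3 + 17/81*4/9 + 166/405*4/9 = 1466/3645
d_3 = (S0=1442/3645, S1=737/3645, S2=1466/3645)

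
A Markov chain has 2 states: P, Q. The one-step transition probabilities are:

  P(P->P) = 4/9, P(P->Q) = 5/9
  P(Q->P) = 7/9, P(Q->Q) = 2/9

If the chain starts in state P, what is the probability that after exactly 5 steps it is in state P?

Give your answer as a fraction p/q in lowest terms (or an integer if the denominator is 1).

Computing P^5 by repeated multiplication:
P^1 =
  P: [4/9, 5/9]
  Q: [7/9, 2/9]
P^2 =
  P: [17/27, 10/27]
  Q: [14/27, 13/27]
P^3 =
  P: [46/81, 35/81]
  Q: [49/81, 32/81]
P^4 =
  P: [143/243, 100/243]
  Q: [140/243, 103/243]
P^5 =
  P: [424/729, 305/729]
  Q: [427/729, 302/729]

(P^5)[P -> P] = 424/729

Answer: 424/729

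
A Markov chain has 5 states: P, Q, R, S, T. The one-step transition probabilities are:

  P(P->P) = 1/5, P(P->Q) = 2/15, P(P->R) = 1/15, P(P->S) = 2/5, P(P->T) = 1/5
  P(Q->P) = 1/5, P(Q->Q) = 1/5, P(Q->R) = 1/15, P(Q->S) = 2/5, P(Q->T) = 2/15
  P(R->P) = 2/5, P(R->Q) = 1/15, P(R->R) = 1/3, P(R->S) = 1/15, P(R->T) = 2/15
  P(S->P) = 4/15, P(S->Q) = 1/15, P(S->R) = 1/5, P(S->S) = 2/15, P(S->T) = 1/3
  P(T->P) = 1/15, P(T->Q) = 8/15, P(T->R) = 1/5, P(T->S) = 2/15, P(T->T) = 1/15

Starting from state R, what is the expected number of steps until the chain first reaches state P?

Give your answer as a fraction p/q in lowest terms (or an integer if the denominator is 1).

Answer: 10380/3109

Derivation:
Let h_i = expected steps to first reach P from state i.
Boundary: h_P = 0.
First-step equations for the other states:
  h_Q = 1 + 1/5*h_P + 1/5*h_Q + 1/15*h_R + 2/5*h_S + 2/15*h_T
  h_R = 1 + 2/5*h_P + 1/15*h_Q + 1/3*h_R + 1/15*h_S + 2/15*h_T
  h_S = 1 + 4/15*h_P + 1/15*h_Q + 1/5*h_R + 2/15*h_S + 1/3*h_T
  h_T = 1 + 1/15*h_P + 8/15*h_Q + 1/5*h_R + 2/15*h_S + 1/15*h_T

Substituting h_P = 0 and rearranging gives the linear system (I - Q) h = 1:
  [4/5, -1/15, -2/5, -2/15] . (h_Q, h_R, h_S, h_T) = 1
  [-1/15, 2/3, -1/15, -2/15] . (h_Q, h_R, h_S, h_T) = 1
  [-1/15, -1/5, 13/15, -1/3] . (h_Q, h_R, h_S, h_T) = 1
  [-8/15, -1/5, -2/15, 14/15] . (h_Q, h_R, h_S, h_T) = 1

Solving yields:
  h_Q = 27495/6218
  h_R = 10380/3109
  h_S = 25815/6218
  h_T = 15255/3109

Starting state is R, so the expected hitting time is h_R = 10380/3109.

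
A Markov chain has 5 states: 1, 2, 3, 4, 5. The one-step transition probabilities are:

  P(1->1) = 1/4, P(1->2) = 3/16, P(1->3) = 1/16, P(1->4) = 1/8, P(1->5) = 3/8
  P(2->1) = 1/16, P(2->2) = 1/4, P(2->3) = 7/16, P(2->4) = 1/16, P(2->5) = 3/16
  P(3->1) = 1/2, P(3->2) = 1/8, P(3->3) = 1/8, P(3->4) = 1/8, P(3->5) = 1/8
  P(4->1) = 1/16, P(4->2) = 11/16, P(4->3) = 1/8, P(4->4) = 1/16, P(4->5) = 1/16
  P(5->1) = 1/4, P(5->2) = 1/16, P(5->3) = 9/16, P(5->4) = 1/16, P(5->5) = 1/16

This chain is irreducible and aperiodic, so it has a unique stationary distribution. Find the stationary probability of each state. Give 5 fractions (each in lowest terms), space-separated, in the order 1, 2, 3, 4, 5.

The stationary distribution satisfies pi = pi * P, i.e.:
  pi_1 = 1/4*pi_1 + 1/16*pi_2 + 1/2*pi_3 + 1/16*pi_4 + 1/4*pi_5
  pi_2 = 3/16*pi_1 + 1/4*pi_2 + 1/8*pi_3 + 11/16*pi_4 + 1/16*pi_5
  pi_3 = 1/16*pi_1 + 7/16*pi_2 + 1/8*pi_3 + 1/8*pi_4 + 9/16*pi_5
  pi_4 = 1/8*pi_1 + 1/16*pi_2 + 1/8*pi_3 + 1/16*pi_4 + 1/16*pi_5
  pi_5 = 3/8*pi_1 + 3/16*pi_2 + 1/8*pi_3 + 1/16*pi_4 + 1/16*pi_5
with normalization: pi_1 + pi_2 + pi_3 + pi_4 + pi_5 = 1.

Using the first 4 balance equations plus normalization, the linear system A*pi = b is:
  [-3/4, 1/16, 1/2, 1/16, 1/4] . pi = 0
  [3/16, -3/4, 1/8, 11/16, 1/16] . pi = 0
  [1/16, 7/16, -7/8, 1/8, 9/16] . pi = 0
  [1/8, 1/16, 1/8, -15/16, 1/16] . pi = 0
  [1, 1, 1, 1, 1] . pi = 1

Solving yields:
  pi_1 = 11440/44531
  pi_2 = 9296/44531
  pi_3 = 11357/44531
  pi_4 = 4208/44531
  pi_5 = 8230/44531

Verification (pi * P):
  11440/44531*1/4 + 9296/44531*1/16 + 11357/44531*1/2 + 4208/44531*1/16 + 8230/44531*1/4 = 11440/44531 = pi_1  (ok)
  11440/44531*3/16 + 9296/44531*1/4 + 11357/44531*1/8 + 4208/44531*11/16 + 8230/44531*1/16 = 9296/44531 = pi_2  (ok)
  11440/44531*1/16 + 9296/44531*7/16 + 11357/44531*1/8 + 4208/44531*1/8 + 8230/44531*9/16 = 11357/44531 = pi_3  (ok)
  11440/44531*1/8 + 9296/44531*1/16 + 11357/44531*1/8 + 4208/44531*1/16 + 8230/44531*1/16 = 4208/44531 = pi_4  (ok)
  11440/44531*3/8 + 9296/44531*3/16 + 11357/44531*1/8 + 4208/44531*1/16 + 8230/44531*1/16 = 8230/44531 = pi_5  (ok)

Answer: 11440/44531 9296/44531 11357/44531 4208/44531 8230/44531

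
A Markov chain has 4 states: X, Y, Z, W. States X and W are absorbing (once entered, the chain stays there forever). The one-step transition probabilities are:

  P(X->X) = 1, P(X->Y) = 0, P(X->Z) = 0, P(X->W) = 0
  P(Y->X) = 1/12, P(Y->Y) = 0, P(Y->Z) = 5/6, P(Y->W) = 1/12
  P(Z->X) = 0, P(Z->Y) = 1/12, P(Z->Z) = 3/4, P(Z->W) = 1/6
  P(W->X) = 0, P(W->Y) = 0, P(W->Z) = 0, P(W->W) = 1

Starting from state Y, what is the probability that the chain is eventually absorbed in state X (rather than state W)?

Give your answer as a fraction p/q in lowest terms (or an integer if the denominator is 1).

Answer: 3/26

Derivation:
Let a_i = P(absorbed in X | start in state i).
Boundary conditions: a_X = 1, a_W = 0.
For each transient state i, a_i = sum_j P(i->j) * a_j:
  a_Y = 1/12*a_X + 0*a_Y + 5/6*a_Z + 1/12*a_W
  a_Z = 0*a_X + 1/12*a_Y + 3/4*a_Z + 1/6*a_W

Substituting a_X = 1 and a_W = 0, rearrange to (I - Q) a = r where r[i] = P(i -> X):
  [1, -5/6] . (a_Y, a_Z) = 1/12
  [-1/12, 1/4] . (a_Y, a_Z) = 0

Solving yields:
  a_Y = 3/26
  a_Z = 1/26

Starting state is Y, so the absorption probability is a_Y = 3/26.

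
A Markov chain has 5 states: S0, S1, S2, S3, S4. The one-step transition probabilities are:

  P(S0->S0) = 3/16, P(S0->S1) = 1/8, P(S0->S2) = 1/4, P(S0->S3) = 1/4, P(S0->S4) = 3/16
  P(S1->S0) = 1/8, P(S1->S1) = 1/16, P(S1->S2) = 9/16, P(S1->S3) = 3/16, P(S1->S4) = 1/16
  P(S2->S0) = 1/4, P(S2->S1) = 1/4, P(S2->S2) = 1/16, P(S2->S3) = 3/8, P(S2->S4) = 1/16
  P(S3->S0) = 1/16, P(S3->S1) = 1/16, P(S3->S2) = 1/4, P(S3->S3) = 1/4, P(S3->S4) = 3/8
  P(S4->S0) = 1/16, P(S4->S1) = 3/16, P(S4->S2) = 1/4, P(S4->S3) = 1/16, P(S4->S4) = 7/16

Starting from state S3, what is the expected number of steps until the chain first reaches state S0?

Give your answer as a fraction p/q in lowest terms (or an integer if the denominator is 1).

Answer: 73200/8633

Derivation:
Let h_i = expected steps to first reach S0 from state i.
Boundary: h_S0 = 0.
First-step equations for the other states:
  h_S1 = 1 + 1/8*h_S0 + 1/16*h_S1 + 9/16*h_S2 + 3/16*h_S3 + 1/16*h_S4
  h_S2 = 1 + 1/4*h_S0 + 1/4*h_S1 + 1/16*h_S2 + 3/8*h_S3 + 1/16*h_S4
  h_S3 = 1 + 1/16*h_S0 + 1/16*h_S1 + 1/4*h_S2 + 1/4*h_S3 + 3/8*h_S4
  h_S4 = 1 + 1/16*h_S0 + 3/16*h_S1 + 1/4*h_S2 + 1/16*h_S3 + 7/16*h_S4

Substituting h_S0 = 0 and rearranging gives the linear system (I - Q) h = 1:
  [15/16, -9/16, -3/16, -1/16] . (h_S1, h_S2, h_S3, h_S4) = 1
  [-1/4, 15/16, -3/8, -1/16] . (h_S1, h_S2, h_S3, h_S4) = 1
  [-1/16, -1/4, 3/4, -3/8] . (h_S1, h_S2, h_S3, h_S4) = 1
  [-3/16, -1/4, -1/16, 9/16] . (h_S1, h_S2, h_S3, h_S4) = 1

Solving yields:
  h_S1 = 65040/8633
  h_S2 = 60640/8633
  h_S3 = 73200/8633
  h_S4 = 72112/8633

Starting state is S3, so the expected hitting time is h_S3 = 73200/8633.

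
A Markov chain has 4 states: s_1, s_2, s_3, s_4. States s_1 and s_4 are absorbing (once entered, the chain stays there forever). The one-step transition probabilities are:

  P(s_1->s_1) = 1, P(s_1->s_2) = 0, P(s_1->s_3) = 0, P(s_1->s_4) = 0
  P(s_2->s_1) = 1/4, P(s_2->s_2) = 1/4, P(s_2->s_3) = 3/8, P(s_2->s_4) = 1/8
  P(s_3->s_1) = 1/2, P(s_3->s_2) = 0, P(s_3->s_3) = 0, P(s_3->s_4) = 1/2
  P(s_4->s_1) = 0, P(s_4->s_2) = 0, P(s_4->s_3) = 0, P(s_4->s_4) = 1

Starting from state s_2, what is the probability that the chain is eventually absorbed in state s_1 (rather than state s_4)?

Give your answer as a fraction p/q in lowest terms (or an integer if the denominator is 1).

Answer: 7/12

Derivation:
Let a_i = P(absorbed in s_1 | start in state i).
Boundary conditions: a_s_1 = 1, a_s_4 = 0.
For each transient state i, a_i = sum_j P(i->j) * a_j:
  a_s_2 = 1/4*a_s_1 + 1/4*a_s_2 + 3/8*a_s_3 + 1/8*a_s_4
  a_s_3 = 1/2*a_s_1 + 0*a_s_2 + 0*a_s_3 + 1/2*a_s_4

Substituting a_s_1 = 1 and a_s_4 = 0, rearrange to (I - Q) a = r where r[i] = P(i -> s_1):
  [3/4, -3/8] . (a_s_2, a_s_3) = 1/4
  [0, 1] . (a_s_2, a_s_3) = 1/2

Solving yields:
  a_s_2 = 7/12
  a_s_3 = 1/2

Starting state is s_2, so the absorption probability is a_s_2 = 7/12.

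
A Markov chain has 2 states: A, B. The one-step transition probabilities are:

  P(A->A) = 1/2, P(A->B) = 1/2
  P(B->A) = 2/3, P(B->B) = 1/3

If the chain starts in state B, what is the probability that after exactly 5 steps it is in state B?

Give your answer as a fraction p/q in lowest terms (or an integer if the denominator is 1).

Answer: 833/1944

Derivation:
Computing P^5 by repeated multiplication:
P^1 =
  A: [1/2, 1/2]
  B: [2/3, 1/3]
P^2 =
  A: [7/12, 5/12]
  B: [5/9, 4/9]
P^3 =
  A: [41/72, 31/72]
  B: [31/54, 23/54]
P^4 =
  A: [247/432, 185/432]
  B: [185/324, 139/324]
P^5 =
  A: [1481/2592, 1111/2592]
  B: [1111/1944, 833/1944]

(P^5)[B -> B] = 833/1944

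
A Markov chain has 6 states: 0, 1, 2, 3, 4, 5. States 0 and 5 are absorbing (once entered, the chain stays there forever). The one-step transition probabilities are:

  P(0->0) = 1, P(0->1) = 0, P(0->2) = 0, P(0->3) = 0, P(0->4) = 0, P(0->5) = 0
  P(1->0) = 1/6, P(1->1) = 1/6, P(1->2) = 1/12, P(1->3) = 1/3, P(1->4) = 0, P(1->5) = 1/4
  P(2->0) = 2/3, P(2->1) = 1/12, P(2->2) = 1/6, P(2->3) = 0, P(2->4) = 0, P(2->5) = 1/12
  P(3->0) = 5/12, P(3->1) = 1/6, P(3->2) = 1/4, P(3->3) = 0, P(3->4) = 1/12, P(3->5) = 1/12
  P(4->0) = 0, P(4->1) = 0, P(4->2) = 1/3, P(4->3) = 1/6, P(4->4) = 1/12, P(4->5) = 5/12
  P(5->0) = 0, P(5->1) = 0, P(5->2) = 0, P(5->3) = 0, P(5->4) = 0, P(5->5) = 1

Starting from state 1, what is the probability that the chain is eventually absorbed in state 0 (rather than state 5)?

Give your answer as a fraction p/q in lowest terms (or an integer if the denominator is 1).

Let a_i = P(absorbed in 0 | start in state i).
Boundary conditions: a_0 = 1, a_5 = 0.
For each transient state i, a_i = sum_j P(i->j) * a_j:
  a_1 = 1/6*a_0 + 1/6*a_1 + 1/12*a_2 + 1/3*a_3 + 0*a_4 + 1/4*a_5
  a_2 = 2/3*a_0 + 1/12*a_1 + 1/6*a_2 + 0*a_3 + 0*a_4 + 1/12*a_5
  a_3 = 5/12*a_0 + 1/6*a_1 + 1/4*a_2 + 0*a_3 + 1/12*a_4 + 1/12*a_5
  a_4 = 0*a_0 + 0*a_1 + 1/3*a_2 + 1/6*a_3 + 1/12*a_4 + 5/12*a_5

Substituting a_0 = 1 and a_5 = 0, rearrange to (I - Q) a = r where r[i] = P(i -> 0):
  [5/6, -1/12, -1/3, 0] . (a_1, a_2, a_3, a_4) = 1/6
  [-1/12, 5/6, 0, 0] . (a_1, a_2, a_3, a_4) = 2/3
  [-1/6, -1/4, 1, -1/12] . (a_1, a_2, a_3, a_4) = 5/12
  [0, -1/3, -1/6, 11/12] . (a_1, a_2, a_3, a_4) = 0

Solving yields:
  a_1 = 3512/5921
  a_2 = 5088/5921
  a_3 = 9095/11842
  a_4 = 2677/5921

Starting state is 1, so the absorption probability is a_1 = 3512/5921.

Answer: 3512/5921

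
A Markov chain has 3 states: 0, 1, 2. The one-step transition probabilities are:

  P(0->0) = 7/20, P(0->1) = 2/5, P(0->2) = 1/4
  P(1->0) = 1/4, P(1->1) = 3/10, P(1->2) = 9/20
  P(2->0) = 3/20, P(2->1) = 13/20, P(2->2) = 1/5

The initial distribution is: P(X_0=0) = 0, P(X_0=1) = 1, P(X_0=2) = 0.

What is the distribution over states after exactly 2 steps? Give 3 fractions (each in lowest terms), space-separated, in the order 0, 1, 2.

Answer: 23/100 193/400 23/80

Derivation:
Propagating the distribution step by step (d_{t+1} = d_t * P):
d_0 = (0=0, 1=1, 2=0)
  d_1[0] = 0*7/20 + 1*1/4 + 0*3/20 = 1/4
  d_1[1] = 0*2/5 + 1*3/10 + 0*13/20 = 3/10
  d_1[2] = 0*1/4 + 1*9/20 + 0*1/5 = 9/20
d_1 = (0=1/4, 1=3/10, 2=9/20)
  d_2[0] = 1/4*7/20 + 3/10*1/4 + 9/20*3/20 = 23/100
  d_2[1] = 1/4*2/5 + 3/10*3/10 + 9/20*13/20 = 193/400
  d_2[2] = 1/4*1/4 + 3/10*9/20 + 9/20*1/5 = 23/80
d_2 = (0=23/100, 1=193/400, 2=23/80)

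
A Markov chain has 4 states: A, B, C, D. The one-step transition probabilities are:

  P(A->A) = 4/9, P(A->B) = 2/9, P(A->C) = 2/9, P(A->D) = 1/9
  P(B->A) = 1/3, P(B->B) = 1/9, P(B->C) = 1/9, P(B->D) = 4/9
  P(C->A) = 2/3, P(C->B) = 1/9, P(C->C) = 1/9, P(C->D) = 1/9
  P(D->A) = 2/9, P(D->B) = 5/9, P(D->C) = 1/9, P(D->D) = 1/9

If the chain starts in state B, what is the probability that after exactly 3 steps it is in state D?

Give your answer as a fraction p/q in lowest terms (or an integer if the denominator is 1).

Computing P^3 by repeated multiplication:
P^1 =
  A: [4/9, 2/9, 2/9, 1/9]
  B: [1/3, 1/9, 1/9, 4/9]
  C: [2/3, 1/9, 1/9, 1/9]
  D: [2/9, 5/9, 1/9, 1/9]
P^2 =
  A: [4/9, 17/81, 13/81, 5/27]
  B: [29/81, 28/81, 4/27, 4/27]
  C: [35/81, 19/81, 5/27, 4/27]
  D: [31/81, 5/27, 11/81, 8/27]
P^3 =
  A: [101/243, 59/243, 13/81, 44/243]
  B: [296/729, 158/729, 110/729, 55/243]
  C: [311/729, 164/729, 116/729, 46/243]
  D: [283/729, 208/729, 112/729, 14/81]

(P^3)[B -> D] = 55/243

Answer: 55/243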